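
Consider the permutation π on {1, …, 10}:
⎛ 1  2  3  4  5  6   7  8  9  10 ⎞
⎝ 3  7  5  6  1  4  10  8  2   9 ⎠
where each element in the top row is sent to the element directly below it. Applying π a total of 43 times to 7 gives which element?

Tracing 7 → 10 → … returns to 7 after 4 steps, so 7 lies in a 4-cycle (2 7 10 9).
Powers repeat with period 4 on this cycle, and 43 mod 4 = 3, so π^43(7) = π^3(7).
Advancing 3 steps from 7: 7 → 10 → 9 → 2.

2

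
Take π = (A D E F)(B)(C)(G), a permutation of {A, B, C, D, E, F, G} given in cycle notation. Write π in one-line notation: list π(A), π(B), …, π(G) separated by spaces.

Image by image: A↦D, B↦B, C↦C, D↦E, E↦F, F↦A, G↦G.
Listing these in domain order gives D B C E F A G.

D B C E F A G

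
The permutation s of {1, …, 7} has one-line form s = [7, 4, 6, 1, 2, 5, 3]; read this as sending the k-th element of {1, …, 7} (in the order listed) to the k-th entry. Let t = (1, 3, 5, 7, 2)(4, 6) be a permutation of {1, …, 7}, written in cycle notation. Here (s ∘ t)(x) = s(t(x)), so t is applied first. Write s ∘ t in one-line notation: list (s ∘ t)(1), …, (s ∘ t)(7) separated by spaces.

(s ∘ t)(x) = s(t(x)). Computing each image: s(t(1)) = s(3) = 6, s(t(2)) = s(1) = 7, s(t(3)) = s(5) = 2, s(t(4)) = s(6) = 5, s(t(5)) = s(7) = 3, s(t(6)) = s(4) = 1, s(t(7)) = s(2) = 4.
Hence s ∘ t = [6 7 2 5 3 1 4].

6 7 2 5 3 1 4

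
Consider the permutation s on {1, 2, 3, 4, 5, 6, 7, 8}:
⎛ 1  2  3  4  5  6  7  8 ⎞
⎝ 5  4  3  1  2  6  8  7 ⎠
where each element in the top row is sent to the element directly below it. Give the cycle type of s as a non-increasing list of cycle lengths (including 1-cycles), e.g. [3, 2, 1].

[4, 2, 1, 1]

The disjoint cycles are (1 5 2 4)(3)(6)(7 8), with lengths 4, 2, 1, 1 in non-increasing order.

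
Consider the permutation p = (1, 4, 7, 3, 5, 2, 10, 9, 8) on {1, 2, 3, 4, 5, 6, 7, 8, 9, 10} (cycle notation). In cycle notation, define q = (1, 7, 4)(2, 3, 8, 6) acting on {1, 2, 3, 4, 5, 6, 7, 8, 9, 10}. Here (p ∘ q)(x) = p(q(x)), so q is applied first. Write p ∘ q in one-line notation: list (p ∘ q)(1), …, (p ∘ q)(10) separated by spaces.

Chase each element through q then p: 1 → 7 → 3; 2 → 3 → 5; 3 → 8 → 1; 4 → 1 → 4; 5 → 5 → 2; 6 → 2 → 10; 7 → 4 → 7; 8 → 6 → 6; 9 → 9 → 8; 10 → 10 → 9.
So p ∘ q in one-line form is 3 5 1 4 2 10 7 6 8 9.

3 5 1 4 2 10 7 6 8 9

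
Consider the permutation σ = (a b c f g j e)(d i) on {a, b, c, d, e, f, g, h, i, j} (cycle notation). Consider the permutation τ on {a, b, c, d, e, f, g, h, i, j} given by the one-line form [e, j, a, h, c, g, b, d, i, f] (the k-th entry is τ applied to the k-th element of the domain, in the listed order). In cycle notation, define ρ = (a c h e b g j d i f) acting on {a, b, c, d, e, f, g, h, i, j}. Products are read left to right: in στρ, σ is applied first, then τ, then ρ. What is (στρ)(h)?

Chase h: σ(h) = h; τ(h) = d; ρ(d) = i. Hence (στρ)(h) = i.

i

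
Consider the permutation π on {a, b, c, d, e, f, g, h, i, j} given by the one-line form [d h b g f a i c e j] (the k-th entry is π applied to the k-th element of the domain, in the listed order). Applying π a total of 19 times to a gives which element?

Tracing a → d → … returns to a after 6 steps, so a lies in a 6-cycle (a, d, g, i, e, f).
Since the cycle has length 6, π^19 acts on it the same as π^1 (19 mod 6 = 1).
Stepping 1 place around the cycle: a → d.

d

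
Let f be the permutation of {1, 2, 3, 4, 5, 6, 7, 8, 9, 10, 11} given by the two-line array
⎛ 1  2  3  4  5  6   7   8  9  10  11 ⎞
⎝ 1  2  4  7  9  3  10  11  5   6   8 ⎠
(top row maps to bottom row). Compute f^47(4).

10

Tracing 4 → 7 → … returns to 4 after 5 steps, so 4 lies in a 5-cycle (3 4 7 10 6).
On a 5-cycle, f^5 is the identity, so f^47 = f^2 there (47 ≡ 2 mod 5).
Stepping 2 places around the cycle: 4 → 7 → 10.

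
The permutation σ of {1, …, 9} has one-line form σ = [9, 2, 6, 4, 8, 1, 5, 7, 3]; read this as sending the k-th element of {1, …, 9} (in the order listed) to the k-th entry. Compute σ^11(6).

3

Tracing 6 → 1 → … returns to 6 after 4 steps, so 6 lies in a 4-cycle (1 9 3 6).
Powers repeat with period 4 on this cycle, and 11 mod 4 = 3, so σ^11(6) = σ^3(6).
Stepping 3 places around the cycle: 6 → 1 → 9 → 3.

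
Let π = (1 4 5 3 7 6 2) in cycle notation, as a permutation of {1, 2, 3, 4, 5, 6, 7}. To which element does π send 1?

4

1 appears in (1 4 5 3 7 6 2); the next entry (wrapping around) is 4.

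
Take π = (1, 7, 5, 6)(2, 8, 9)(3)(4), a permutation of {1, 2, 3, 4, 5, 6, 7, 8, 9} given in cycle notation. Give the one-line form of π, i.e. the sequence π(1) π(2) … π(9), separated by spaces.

Each element maps to the next entry in its cycle (wrapping to the front): 1↦7, 2↦8, 3↦3, 4↦4, 5↦6, 6↦1, 7↦5, 8↦9, 9↦2.
So the one-line form is 7 8 3 4 6 1 5 9 2.

7 8 3 4 6 1 5 9 2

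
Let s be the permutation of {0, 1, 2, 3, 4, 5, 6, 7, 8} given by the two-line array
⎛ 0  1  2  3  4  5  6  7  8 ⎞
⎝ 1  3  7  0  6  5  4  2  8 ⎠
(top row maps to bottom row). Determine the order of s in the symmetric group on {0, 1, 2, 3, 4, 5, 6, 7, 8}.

6

Writing s as disjoint cycles, the cycle lengths are 3, 2, 2, 1, 1.
Since disjoint cycles commute, ord(s) = lcm(3, 2, 2) = 6.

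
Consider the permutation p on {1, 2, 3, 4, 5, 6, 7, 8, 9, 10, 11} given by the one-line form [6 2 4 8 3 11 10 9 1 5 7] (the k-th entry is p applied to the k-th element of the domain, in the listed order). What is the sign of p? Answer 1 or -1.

In disjoint-cycle form the cycle lengths are 10, 1.
A cycle of length ℓ contributes ℓ−1 transpositions, so p is a product of 9 transpositions — odd.

-1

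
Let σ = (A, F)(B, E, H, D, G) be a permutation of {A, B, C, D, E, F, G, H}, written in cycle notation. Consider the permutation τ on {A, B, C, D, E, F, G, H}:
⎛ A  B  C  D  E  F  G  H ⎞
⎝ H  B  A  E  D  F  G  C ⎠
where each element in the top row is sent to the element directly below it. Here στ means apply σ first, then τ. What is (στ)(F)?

H

σ(F) = A, then τ(A) = H; composing gives (στ)(F) = H.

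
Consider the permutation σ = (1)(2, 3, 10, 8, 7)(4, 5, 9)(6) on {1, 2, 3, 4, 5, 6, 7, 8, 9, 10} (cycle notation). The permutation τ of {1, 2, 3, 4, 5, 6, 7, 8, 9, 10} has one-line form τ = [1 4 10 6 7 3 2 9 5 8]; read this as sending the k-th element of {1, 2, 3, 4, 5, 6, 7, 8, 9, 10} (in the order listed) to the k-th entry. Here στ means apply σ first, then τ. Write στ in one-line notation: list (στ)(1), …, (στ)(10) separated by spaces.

For each element, apply σ then τ: 1 → 1 → 1; 2 → 3 → 10; 3 → 10 → 8; 4 → 5 → 7; 5 → 9 → 5; 6 → 6 → 3; 7 → 2 → 4; 8 → 7 → 2; 9 → 4 → 6; 10 → 8 → 9.
So στ in one-line form is 1 10 8 7 5 3 4 2 6 9.

1 10 8 7 5 3 4 2 6 9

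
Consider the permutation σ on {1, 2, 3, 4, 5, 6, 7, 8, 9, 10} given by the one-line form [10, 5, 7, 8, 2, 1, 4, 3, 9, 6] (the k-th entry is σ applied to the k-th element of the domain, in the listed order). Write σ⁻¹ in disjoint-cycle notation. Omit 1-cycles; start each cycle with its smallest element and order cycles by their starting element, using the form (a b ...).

(1 6 10)(2 5)(3 8 4 7)

First write σ in disjoint cycles: (1 10 6)(2 5)(3 7 4 8).
Reversing each cycle (and rotating so the smallest element leads) gives σ⁻¹ = (1 6 10)(2 5)(3 8 4 7).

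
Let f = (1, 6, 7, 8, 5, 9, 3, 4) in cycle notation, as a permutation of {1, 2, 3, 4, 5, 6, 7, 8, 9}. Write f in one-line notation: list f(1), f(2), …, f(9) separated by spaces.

6 2 4 1 9 7 8 5 3

Image by image: 1↦6, 2↦2, 3↦4, 4↦1, 5↦9, 6↦7, 7↦8, 8↦5, 9↦3.
So the one-line form is 6 2 4 1 9 7 8 5 3.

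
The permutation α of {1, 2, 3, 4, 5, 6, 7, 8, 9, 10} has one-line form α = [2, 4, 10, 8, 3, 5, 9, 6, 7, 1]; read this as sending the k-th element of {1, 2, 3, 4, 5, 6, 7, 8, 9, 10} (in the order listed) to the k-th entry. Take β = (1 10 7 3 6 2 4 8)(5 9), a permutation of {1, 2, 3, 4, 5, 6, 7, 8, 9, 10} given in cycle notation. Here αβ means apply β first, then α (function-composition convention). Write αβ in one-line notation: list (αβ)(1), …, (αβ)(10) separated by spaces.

1 8 5 6 7 4 10 2 3 9

Chase each element through β then α: 1 → 10 → 1; 2 → 4 → 8; 3 → 6 → 5; 4 → 8 → 6; 5 → 9 → 7; 6 → 2 → 4; 7 → 3 → 10; 8 → 1 → 2; 9 → 5 → 3; 10 → 7 → 9.
So αβ in one-line form is 1 8 5 6 7 4 10 2 3 9.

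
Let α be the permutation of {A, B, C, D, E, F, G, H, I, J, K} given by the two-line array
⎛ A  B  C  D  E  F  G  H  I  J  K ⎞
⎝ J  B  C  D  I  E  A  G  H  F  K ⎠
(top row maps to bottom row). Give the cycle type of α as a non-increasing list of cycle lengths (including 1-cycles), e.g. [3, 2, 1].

[7, 1, 1, 1, 1]

The disjoint cycles are (A J F E I H G)(B)(C)(D)(K), with lengths 7, 1, 1, 1, 1 in non-increasing order.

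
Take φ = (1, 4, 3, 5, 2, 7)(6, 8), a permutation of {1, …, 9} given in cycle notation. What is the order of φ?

6

The cycle type of φ is (6, 2, 1).
The order of φ is the least common multiple of its cycle lengths: lcm(6, 2) = 6.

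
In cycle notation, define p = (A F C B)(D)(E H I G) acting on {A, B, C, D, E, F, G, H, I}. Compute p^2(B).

F

B lies in the 4-cycle (A F C B).
Advancing 2 steps from B: B → A → F.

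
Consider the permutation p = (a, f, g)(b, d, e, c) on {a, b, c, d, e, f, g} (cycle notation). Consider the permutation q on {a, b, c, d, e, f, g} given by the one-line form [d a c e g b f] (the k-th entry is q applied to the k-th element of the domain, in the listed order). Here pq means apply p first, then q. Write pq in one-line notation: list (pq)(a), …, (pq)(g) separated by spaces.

Chase each element through p then q: a → f → b; b → d → e; c → b → a; d → e → g; e → c → c; f → g → f; g → a → d.
So pq in one-line form is b e a g c f d.

b e a g c f d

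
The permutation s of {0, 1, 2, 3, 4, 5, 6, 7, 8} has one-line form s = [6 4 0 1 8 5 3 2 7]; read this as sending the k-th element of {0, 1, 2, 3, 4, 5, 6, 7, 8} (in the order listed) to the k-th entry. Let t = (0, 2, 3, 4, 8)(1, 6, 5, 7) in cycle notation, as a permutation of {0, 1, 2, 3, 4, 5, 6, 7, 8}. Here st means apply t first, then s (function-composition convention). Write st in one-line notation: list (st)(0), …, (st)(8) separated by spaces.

0 3 1 8 7 2 5 4 6

(st)(x) = s(t(x)). Computing each image: s(t(0)) = s(2) = 0, s(t(1)) = s(6) = 3, s(t(2)) = s(3) = 1, s(t(3)) = s(4) = 8, s(t(4)) = s(8) = 7, s(t(5)) = s(7) = 2, s(t(6)) = s(5) = 5, s(t(7)) = s(1) = 4, s(t(8)) = s(0) = 6.
Hence st = [0 3 1 8 7 2 5 4 6].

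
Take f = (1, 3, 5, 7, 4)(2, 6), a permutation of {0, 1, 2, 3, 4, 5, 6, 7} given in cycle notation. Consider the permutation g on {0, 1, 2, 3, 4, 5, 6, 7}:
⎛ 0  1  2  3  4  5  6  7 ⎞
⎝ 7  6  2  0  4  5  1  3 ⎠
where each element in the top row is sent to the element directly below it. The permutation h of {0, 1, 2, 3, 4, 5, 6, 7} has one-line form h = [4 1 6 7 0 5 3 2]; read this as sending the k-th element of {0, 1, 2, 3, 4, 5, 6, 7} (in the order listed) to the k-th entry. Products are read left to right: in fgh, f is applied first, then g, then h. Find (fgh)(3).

5

Apply the permutations in order: f(3) = 5, then g(5) = 5, then h(5) = 5. So (fgh)(3) = 5.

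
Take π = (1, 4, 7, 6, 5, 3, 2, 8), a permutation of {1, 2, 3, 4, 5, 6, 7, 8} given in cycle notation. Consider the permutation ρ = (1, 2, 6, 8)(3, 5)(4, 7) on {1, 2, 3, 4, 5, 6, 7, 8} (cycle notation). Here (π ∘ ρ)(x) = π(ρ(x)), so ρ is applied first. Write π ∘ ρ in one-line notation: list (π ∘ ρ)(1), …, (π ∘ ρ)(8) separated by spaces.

8 5 3 6 2 1 7 4

Chase each element through ρ then π: 1 → 2 → 8; 2 → 6 → 5; 3 → 5 → 3; 4 → 7 → 6; 5 → 3 → 2; 6 → 8 → 1; 7 → 4 → 7; 8 → 1 → 4.
Collecting the images, π ∘ ρ = [8 5 3 6 2 1 7 4].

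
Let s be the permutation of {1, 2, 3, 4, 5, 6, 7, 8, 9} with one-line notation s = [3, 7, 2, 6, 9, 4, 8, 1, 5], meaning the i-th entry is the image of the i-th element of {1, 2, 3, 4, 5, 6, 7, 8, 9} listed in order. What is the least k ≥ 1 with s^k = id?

Decomposing into disjoint cycles gives cycle lengths 5, 2, 2.
The order of s is the least common multiple of its cycle lengths: lcm(5, 2, 2) = 10.

10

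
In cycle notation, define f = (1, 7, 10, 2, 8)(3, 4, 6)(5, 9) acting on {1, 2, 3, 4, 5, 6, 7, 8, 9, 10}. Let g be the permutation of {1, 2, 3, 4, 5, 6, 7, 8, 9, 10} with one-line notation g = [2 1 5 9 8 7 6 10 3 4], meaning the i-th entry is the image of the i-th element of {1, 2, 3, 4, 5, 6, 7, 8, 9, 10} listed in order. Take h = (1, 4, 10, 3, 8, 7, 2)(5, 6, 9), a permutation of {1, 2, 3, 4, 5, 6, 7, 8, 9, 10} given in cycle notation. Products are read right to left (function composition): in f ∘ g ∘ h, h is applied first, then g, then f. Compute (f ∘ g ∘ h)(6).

4

Apply the permutations in order: h(6) = 9, then g(9) = 3, then f(3) = 4. So (f ∘ g ∘ h)(6) = 4.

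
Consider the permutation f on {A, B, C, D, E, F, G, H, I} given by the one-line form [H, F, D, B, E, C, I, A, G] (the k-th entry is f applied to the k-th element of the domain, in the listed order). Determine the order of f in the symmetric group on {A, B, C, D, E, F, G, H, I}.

Writing f as disjoint cycles, the cycle lengths are 4, 2, 2, 1.
The order is lcm(4, 2, 2) = 4.

4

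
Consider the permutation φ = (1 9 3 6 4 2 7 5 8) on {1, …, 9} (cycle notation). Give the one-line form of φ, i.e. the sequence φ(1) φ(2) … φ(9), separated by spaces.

9 7 6 2 8 4 5 1 3

Each element maps to the next entry in its cycle (wrapping to the front): 1→9, 2→7, 3→6, 4→2, 5→8, 6→4, 7→5, 8→1, 9→3.
Listing these in domain order gives 9 7 6 2 8 4 5 1 3.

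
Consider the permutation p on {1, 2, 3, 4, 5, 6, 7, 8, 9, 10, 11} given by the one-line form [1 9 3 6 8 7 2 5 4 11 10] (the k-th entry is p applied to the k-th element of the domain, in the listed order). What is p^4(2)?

7

Tracing 2 → 9 → … returns to 2 after 5 steps, so 2 lies in a 5-cycle (2 9 4 6 7).
Stepping 4 places around the cycle: 2 → 9 → 4 → 6 → 7.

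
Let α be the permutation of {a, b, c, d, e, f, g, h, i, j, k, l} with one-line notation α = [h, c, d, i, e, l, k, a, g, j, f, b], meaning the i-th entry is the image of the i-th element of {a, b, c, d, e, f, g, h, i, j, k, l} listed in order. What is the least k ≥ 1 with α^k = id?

The disjoint-cycle form of α has cycle lengths 8, 2, 1, 1.
The order is lcm(8, 2) = 8.

8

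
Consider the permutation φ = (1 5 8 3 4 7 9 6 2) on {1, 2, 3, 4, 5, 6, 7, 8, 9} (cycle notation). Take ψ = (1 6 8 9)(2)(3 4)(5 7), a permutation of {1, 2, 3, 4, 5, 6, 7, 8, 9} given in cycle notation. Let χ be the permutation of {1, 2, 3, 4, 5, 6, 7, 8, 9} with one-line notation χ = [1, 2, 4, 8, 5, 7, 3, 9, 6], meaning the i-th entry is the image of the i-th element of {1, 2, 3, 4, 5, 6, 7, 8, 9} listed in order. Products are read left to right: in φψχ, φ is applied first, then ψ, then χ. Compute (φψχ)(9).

(φψχ)(9) = χ(ψ(φ(9))). φ(9) = 6, then ψ(6) = 8, then χ(8) = 9, so the result is 9.

9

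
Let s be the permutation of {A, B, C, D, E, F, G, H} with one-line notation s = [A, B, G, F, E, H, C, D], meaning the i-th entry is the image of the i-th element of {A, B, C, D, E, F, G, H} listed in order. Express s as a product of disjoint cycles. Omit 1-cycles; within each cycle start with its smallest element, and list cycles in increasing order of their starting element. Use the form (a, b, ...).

(C, G)(D, F, H)

Iterating s from C gives C → G → C; that is the 2-cycle (C, G).
Continuing from each remaining unvisited element yields (C, G)(D, F, H).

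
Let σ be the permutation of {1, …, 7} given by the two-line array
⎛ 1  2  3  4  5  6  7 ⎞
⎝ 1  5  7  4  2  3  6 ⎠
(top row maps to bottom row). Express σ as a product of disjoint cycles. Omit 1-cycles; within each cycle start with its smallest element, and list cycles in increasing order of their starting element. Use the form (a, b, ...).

(2, 5)(3, 7, 6)

From 2: 2 → 5 → 2, closing the cycle (2, 5).
Repeating from the next unused element and collecting all non-trivial cycles gives (2, 5)(3, 7, 6).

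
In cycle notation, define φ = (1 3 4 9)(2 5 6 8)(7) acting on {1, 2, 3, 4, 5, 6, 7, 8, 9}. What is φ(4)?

9

Within (1 3 4 9), 4 ↦ 9.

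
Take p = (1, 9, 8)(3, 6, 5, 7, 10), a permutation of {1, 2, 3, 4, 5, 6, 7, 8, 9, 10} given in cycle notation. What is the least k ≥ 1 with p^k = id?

The cycle type of p is (5, 3, 1, 1).
The order of p is the least common multiple of its cycle lengths: lcm(5, 3) = 15.

15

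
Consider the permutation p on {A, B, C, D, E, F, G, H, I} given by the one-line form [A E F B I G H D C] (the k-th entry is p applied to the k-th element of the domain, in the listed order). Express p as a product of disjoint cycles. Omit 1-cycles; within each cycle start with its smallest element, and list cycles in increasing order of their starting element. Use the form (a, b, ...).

(B, E, I, C, F, G, H, D)

From B: B → E → I → C → F → G → H → D → B, closing the cycle (B, E, I, C, F, G, H, D).
Continuing from each remaining unvisited element yields (B, E, I, C, F, G, H, D).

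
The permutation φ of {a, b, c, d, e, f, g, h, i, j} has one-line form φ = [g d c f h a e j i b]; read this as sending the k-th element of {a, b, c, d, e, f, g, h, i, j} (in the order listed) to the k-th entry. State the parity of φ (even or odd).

odd

In disjoint-cycle form the cycle lengths are 8, 1, 1.
A cycle of length ℓ contributes ℓ−1 transpositions, so φ is a product of 7 transpositions — odd.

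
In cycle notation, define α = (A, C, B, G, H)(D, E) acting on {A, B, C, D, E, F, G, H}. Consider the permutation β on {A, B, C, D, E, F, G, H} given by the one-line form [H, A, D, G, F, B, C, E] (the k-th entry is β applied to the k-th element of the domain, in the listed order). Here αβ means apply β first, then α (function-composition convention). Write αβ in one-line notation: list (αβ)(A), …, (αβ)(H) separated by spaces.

Chase each element through β then α: A → H → A; B → A → C; C → D → E; D → G → H; E → F → F; F → B → G; G → C → B; H → E → D.
So αβ in one-line form is A C E H F G B D.

A C E H F G B D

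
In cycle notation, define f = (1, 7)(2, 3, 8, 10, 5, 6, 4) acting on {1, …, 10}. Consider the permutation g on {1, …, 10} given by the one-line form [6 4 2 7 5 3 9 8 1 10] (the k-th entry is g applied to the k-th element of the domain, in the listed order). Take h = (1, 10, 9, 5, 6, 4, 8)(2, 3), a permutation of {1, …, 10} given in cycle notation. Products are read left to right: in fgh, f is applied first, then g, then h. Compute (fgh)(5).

(fgh)(5) = h(g(f(5))). f(5) = 6, then g(6) = 3, then h(3) = 2, so the result is 2.

2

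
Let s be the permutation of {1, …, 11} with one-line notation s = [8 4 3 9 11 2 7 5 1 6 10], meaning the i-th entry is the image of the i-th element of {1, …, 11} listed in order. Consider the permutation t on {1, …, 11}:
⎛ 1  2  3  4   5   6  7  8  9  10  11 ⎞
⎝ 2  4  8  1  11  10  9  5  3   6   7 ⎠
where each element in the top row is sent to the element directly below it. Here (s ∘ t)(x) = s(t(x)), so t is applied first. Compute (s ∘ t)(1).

4

First apply t: t(1) = 2, then s(2) = 4. Thus (s ∘ t)(1) = 4.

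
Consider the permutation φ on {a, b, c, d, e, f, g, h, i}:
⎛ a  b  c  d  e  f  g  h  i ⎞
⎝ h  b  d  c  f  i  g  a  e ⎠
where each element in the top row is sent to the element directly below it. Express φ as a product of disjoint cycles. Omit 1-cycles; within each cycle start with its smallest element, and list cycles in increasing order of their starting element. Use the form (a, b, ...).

Iterating φ from a gives a → h → a; that is the 2-cycle (a, h).
Repeating from the next unused element and collecting all non-trivial cycles gives (a, h)(c, d)(e, f, i).

(a, h)(c, d)(e, f, i)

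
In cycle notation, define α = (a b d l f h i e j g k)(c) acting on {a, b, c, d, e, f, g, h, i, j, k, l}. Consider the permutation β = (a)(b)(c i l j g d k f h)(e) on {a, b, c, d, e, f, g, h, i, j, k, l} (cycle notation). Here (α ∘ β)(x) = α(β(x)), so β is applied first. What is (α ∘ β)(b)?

d

β(b) = b, then α(b) = d; composing gives (α ∘ β)(b) = d.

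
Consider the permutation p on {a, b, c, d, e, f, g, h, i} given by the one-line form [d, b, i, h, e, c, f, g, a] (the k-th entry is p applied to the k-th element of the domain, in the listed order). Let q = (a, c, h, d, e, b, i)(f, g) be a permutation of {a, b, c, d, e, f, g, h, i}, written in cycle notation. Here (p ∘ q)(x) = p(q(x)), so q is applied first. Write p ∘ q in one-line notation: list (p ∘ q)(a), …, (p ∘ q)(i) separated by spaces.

(p ∘ q)(x) = p(q(x)). Computing each image: p(q(a)) = p(c) = i, p(q(b)) = p(i) = a, p(q(c)) = p(h) = g, p(q(d)) = p(e) = e, p(q(e)) = p(b) = b, p(q(f)) = p(g) = f, p(q(g)) = p(f) = c, p(q(h)) = p(d) = h, p(q(i)) = p(a) = d.
Hence p ∘ q = [i a g e b f c h d].

i a g e b f c h d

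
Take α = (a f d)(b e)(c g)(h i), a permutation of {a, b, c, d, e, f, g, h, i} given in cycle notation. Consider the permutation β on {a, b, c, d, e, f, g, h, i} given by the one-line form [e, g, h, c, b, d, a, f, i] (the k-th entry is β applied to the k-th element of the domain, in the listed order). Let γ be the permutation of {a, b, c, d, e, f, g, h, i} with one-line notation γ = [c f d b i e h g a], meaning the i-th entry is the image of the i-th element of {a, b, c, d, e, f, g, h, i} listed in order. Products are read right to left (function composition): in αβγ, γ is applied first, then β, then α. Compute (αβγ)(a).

i

Chase a: γ(a) = c; β(c) = h; α(h) = i. Hence (αβγ)(a) = i.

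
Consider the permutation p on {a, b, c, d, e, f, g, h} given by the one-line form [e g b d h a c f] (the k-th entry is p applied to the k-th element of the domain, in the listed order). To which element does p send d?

d

d is element number 4 of the domain, and entry number 4 of the one-line form is d, so p(d) = d.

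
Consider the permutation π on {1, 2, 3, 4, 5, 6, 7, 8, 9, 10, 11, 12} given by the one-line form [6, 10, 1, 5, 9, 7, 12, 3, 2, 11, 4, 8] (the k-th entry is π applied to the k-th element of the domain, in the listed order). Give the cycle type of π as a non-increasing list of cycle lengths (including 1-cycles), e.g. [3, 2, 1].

The disjoint cycles are (1, 6, 7, 12, 8, 3)(2, 10, 11, 4, 5, 9), with lengths 6, 6 in non-increasing order.

[6, 6]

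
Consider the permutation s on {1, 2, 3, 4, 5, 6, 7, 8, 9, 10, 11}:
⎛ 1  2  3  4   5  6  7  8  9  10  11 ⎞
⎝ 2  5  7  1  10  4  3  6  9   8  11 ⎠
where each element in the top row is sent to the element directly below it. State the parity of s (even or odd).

odd

In disjoint-cycle form the cycle lengths are 7, 2, 1, 1.
A cycle of length ℓ contributes ℓ−1 transpositions, so s is a product of 6 + 1 = 7 transpositions — odd.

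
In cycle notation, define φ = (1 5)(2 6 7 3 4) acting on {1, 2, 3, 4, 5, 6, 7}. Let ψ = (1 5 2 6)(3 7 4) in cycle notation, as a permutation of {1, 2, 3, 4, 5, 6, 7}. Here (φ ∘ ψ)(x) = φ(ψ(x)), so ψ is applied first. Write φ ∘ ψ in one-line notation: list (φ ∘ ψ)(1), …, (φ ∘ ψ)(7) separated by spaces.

1 7 3 4 6 5 2

Chase each element through ψ then φ: 1 → 5 → 1; 2 → 6 → 7; 3 → 7 → 3; 4 → 3 → 4; 5 → 2 → 6; 6 → 1 → 5; 7 → 4 → 2.
So φ ∘ ψ in one-line form is 1 7 3 4 6 5 2.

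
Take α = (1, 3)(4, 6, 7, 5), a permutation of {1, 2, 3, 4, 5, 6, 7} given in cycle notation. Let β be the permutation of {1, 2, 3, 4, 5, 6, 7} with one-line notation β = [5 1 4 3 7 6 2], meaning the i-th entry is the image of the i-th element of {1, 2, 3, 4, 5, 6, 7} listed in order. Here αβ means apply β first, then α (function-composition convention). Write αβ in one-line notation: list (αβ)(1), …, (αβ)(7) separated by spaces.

4 3 6 1 5 7 2

Chase each element through β then α: 1 → 5 → 4; 2 → 1 → 3; 3 → 4 → 6; 4 → 3 → 1; 5 → 7 → 5; 6 → 6 → 7; 7 → 2 → 2.
Collecting the images, αβ = [4 3 6 1 5 7 2].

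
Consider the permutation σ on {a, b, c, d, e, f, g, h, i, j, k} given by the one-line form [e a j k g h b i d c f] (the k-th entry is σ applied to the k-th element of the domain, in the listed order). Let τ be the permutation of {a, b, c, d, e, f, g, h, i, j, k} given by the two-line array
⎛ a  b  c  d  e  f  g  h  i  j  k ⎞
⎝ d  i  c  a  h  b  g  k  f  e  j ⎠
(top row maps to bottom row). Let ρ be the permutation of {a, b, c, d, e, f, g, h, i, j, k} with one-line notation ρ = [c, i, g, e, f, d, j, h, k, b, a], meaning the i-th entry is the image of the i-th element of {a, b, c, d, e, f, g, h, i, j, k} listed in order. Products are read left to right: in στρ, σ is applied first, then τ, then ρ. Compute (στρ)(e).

Apply the permutations in order: σ(e) = g, then τ(g) = g, then ρ(g) = j. So (στρ)(e) = j.

j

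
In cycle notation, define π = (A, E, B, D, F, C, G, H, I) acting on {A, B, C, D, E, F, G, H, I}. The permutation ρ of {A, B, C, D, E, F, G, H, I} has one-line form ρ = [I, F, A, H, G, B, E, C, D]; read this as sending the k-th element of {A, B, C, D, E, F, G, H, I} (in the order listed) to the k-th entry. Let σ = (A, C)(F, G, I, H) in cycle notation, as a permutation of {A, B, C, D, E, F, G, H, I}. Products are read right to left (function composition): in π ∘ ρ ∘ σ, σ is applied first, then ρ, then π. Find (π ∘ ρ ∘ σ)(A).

Chase A: σ(A) = C; ρ(C) = A; π(A) = E. Hence (π ∘ ρ ∘ σ)(A) = E.

E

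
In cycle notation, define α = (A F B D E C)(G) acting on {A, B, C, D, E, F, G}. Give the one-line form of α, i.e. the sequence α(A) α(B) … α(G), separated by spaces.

Reading each image from the cycles: A→F, B→D, C→A, D→E, E→C, F→B, G→G.
So the one-line form is F D A E C B G.

F D A E C B G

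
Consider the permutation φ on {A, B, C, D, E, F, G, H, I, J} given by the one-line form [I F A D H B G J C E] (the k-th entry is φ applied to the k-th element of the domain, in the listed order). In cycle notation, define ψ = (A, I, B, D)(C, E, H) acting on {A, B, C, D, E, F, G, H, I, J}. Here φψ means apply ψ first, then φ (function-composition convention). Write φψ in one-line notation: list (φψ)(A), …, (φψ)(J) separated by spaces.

(φψ)(x) = φ(ψ(x)). Computing each image: φ(ψ(A)) = φ(I) = C, φ(ψ(B)) = φ(D) = D, φ(ψ(C)) = φ(E) = H, φ(ψ(D)) = φ(A) = I, φ(ψ(E)) = φ(H) = J, φ(ψ(F)) = φ(F) = B, φ(ψ(G)) = φ(G) = G, φ(ψ(H)) = φ(C) = A, φ(ψ(I)) = φ(B) = F, φ(ψ(J)) = φ(J) = E.
Hence φψ = [C D H I J B G A F E].

C D H I J B G A F E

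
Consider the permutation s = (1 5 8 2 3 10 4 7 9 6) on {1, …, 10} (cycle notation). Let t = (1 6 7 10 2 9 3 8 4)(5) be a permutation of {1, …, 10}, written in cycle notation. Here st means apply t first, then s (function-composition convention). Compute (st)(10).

t(10) = 2, then s(2) = 3; composing gives (st)(10) = 3.

3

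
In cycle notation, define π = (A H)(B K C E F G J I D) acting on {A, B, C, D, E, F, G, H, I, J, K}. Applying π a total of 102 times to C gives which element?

C lies in the 9-cycle (B K C E F G J I D).
Powers repeat with period 9 on this cycle, and 102 mod 9 = 3, so π^102(C) = π^3(C).
Stepping 3 places around the cycle: C → E → F → G.

G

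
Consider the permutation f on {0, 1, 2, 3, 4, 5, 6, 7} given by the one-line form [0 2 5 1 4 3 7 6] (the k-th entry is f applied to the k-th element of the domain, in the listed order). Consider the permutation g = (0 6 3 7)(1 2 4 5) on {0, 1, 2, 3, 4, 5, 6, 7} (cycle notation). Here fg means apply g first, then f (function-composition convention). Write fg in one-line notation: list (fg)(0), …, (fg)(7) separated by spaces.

7 5 4 6 3 2 1 0

Chase each element through g then f: 0 → 6 → 7; 1 → 2 → 5; 2 → 4 → 4; 3 → 7 → 6; 4 → 5 → 3; 5 → 1 → 2; 6 → 3 → 1; 7 → 0 → 0.
Collecting the images, fg = [7 5 4 6 3 2 1 0].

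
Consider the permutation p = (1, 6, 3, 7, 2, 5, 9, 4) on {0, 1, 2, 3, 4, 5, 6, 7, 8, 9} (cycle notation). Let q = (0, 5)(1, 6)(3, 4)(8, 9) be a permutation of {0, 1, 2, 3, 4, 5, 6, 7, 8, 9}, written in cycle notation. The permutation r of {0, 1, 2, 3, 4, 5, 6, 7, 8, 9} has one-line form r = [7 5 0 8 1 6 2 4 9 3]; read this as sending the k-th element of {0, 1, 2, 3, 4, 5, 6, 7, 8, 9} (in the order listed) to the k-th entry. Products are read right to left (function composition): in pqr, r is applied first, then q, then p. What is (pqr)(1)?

(pqr)(1) = p(q(r(1))). r(1) = 5, then q(5) = 0, then p(0) = 0, so the result is 0.

0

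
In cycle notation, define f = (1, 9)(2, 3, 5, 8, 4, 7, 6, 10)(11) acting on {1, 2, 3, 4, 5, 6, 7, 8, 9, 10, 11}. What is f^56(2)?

2 lies in the 8-cycle (2, 3, 5, 8, 4, 7, 6, 10).
Since the cycle has length 8, f^56 acts on it the same as f^0 (56 mod 8 = 0).
So f^56(2) = 2.

2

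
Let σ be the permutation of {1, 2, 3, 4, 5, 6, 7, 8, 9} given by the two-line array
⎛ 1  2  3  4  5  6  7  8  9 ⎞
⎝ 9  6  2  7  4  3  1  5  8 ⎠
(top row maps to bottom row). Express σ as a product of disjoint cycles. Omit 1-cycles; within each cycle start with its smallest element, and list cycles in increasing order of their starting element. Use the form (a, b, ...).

From 1: 1 → 9 → 8 → 5 → 4 → 7 → 1, closing the cycle (1, 9, 8, 5, 4, 7).
Continuing from each remaining unvisited element yields (1, 9, 8, 5, 4, 7)(2, 6, 3).

(1, 9, 8, 5, 4, 7)(2, 6, 3)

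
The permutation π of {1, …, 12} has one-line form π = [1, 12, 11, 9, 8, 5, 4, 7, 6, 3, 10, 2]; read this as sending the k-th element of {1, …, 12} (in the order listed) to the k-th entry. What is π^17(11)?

3

Tracing 11 → 10 → … returns to 11 after 3 steps, so 11 lies in a 3-cycle (3 11 10).
Since the cycle has length 3, π^17 acts on it the same as π^2 (17 mod 3 = 2).
Stepping 2 places around the cycle: 11 → 10 → 3.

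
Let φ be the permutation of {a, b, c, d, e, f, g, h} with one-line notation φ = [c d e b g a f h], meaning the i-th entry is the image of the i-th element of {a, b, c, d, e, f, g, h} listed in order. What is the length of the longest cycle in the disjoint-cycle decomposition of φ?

Decomposing into disjoint cycles gives (a, c, e, g, f)(b, d); the longest has length 5.

5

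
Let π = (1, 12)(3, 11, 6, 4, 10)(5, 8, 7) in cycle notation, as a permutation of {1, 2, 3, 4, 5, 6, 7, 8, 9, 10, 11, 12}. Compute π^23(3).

3 lies in the 5-cycle (3, 11, 6, 4, 10).
On a 5-cycle, π^5 is the identity, so π^23 = π^3 there (23 ≡ 3 mod 5).
Stepping 3 places around the cycle: 3 → 11 → 6 → 4.

4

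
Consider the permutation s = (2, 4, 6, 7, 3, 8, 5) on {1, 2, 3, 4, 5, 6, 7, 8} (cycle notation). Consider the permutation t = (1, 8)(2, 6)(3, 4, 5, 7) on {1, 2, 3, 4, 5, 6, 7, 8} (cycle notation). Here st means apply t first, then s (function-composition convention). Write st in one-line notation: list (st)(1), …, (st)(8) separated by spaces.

5 7 6 2 3 4 8 1

(st)(x) = s(t(x)). Computing each image: s(t(1)) = s(8) = 5, s(t(2)) = s(6) = 7, s(t(3)) = s(4) = 6, s(t(4)) = s(5) = 2, s(t(5)) = s(7) = 3, s(t(6)) = s(2) = 4, s(t(7)) = s(3) = 8, s(t(8)) = s(1) = 1.
Hence st = [5 7 6 2 3 4 8 1].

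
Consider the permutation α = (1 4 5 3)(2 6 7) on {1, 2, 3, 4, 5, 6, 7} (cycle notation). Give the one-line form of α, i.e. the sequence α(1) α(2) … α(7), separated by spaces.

4 6 1 5 3 7 2

Image by image: 1→4, 2→6, 3→1, 4→5, 5→3, 6→7, 7→2.
Listing these in domain order gives 4 6 1 5 3 7 2.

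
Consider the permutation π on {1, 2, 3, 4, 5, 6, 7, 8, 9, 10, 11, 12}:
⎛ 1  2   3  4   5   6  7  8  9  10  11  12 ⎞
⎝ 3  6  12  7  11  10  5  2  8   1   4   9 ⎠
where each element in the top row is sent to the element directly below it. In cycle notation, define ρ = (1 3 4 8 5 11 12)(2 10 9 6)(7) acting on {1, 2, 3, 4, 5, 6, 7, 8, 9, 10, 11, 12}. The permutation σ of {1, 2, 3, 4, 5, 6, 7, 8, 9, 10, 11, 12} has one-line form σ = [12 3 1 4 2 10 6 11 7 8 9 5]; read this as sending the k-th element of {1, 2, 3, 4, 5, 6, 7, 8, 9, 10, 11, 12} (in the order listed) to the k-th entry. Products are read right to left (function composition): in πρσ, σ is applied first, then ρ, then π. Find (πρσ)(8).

Chase 8: σ(8) = 11; ρ(11) = 12; π(12) = 9. Hence (πρσ)(8) = 9.

9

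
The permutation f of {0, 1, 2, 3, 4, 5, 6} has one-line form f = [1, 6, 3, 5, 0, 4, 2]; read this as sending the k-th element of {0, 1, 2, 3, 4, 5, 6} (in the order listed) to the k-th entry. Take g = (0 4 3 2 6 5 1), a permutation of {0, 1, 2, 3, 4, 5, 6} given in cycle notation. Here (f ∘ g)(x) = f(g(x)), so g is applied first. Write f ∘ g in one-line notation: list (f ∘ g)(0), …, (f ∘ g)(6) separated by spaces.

0 1 2 3 5 6 4

For each element, apply g then f: 0 → 4 → 0; 1 → 0 → 1; 2 → 6 → 2; 3 → 2 → 3; 4 → 3 → 5; 5 → 1 → 6; 6 → 5 → 4.
So f ∘ g in one-line form is 0 1 2 3 5 6 4.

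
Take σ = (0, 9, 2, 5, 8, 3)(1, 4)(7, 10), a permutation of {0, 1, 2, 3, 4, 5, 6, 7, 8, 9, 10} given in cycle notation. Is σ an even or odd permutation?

The cycle lengths are 6, 2, 2, 1.
A cycle of length ℓ contributes ℓ−1 transpositions, so σ is a product of 5 + 1 + 1 = 7 transpositions — odd.

odd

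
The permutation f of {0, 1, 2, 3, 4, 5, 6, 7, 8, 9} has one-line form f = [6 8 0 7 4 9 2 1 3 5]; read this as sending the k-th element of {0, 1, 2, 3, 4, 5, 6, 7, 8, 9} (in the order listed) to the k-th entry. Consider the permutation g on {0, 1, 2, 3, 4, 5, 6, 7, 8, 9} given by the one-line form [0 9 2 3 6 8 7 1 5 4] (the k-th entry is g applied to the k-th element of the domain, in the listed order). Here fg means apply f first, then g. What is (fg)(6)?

2

First apply f: f(6) = 2, then g(2) = 2. Thus (fg)(6) = 2.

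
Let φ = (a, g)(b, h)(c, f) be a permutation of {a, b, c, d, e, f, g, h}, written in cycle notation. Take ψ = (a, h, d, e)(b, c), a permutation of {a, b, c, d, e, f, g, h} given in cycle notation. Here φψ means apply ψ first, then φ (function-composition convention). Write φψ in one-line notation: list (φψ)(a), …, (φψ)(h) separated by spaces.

b f h e g c a d

For each element, apply ψ then φ: a → h → b; b → c → f; c → b → h; d → e → e; e → a → g; f → f → c; g → g → a; h → d → d.
Collecting the images, φψ = [b f h e g c a d].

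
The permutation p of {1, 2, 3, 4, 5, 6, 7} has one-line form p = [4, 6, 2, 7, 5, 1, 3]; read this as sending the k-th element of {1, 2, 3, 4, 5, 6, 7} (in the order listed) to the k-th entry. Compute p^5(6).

Tracing 6 → 1 → … returns to 6 after 6 steps, so 6 lies in a 6-cycle (1 4 7 3 2 6).
Stepping 5 places around the cycle: 6 → 1 → 4 → 7 → 3 → 2.

2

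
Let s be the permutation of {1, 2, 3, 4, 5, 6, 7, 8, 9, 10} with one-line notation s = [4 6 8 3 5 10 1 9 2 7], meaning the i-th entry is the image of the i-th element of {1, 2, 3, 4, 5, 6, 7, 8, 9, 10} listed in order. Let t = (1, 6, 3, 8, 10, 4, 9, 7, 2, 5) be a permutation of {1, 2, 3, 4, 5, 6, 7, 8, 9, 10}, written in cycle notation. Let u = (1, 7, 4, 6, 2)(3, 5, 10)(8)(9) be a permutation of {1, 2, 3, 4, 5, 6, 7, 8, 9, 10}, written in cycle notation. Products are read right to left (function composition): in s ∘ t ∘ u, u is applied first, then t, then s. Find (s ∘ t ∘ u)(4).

Apply the permutations in order: u(4) = 6, then t(6) = 3, then s(3) = 8. So (s ∘ t ∘ u)(4) = 8.

8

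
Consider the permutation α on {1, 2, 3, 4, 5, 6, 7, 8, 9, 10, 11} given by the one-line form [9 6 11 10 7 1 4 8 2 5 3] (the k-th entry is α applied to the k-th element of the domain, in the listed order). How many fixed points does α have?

1

The fixed points (elements with α(x) = x) are {8}, so there is 1.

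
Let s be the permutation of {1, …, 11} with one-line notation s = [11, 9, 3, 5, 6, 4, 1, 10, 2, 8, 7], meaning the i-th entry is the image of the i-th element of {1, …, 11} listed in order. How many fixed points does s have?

The fixed points (elements with s(x) = x) are {3}, so there is 1.

1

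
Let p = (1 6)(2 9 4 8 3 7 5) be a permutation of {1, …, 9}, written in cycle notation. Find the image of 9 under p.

Within (2 9 4 8 3 7 5), 9 ↦ 4.

4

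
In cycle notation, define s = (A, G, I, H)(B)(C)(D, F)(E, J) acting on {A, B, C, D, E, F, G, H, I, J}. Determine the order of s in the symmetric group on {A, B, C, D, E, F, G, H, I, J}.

4

The disjoint cycles have lengths 4, 2, 2, 1, 1.
The order is lcm(4, 2, 2) = 4.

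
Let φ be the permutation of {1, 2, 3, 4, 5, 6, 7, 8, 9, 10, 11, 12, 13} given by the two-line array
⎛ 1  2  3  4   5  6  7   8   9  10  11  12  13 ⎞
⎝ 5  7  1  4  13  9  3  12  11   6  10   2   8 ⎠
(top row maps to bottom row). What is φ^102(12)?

Tracing 12 → 2 → … returns to 12 after 8 steps, so 12 lies in an 8-cycle (1, 5, 13, 8, 12, 2, 7, 3).
Since the cycle has length 8, φ^102 acts on it the same as φ^6 (102 mod 8 = 6).
Advancing 6 steps from 12: 12 → 2 → 7 → 3 → 1 → 5 → 13.

13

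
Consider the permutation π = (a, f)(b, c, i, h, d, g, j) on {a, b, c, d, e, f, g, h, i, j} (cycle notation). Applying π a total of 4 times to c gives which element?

g

c lies in the 7-cycle (b, c, i, h, d, g, j).
Advancing 4 steps from c: c → i → h → d → g.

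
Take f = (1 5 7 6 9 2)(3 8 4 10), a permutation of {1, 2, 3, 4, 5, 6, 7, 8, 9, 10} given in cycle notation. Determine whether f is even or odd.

even

The cycle lengths are 6, 4.
A cycle of length ℓ contributes ℓ−1 transpositions, so f is a product of 5 + 3 = 8 transpositions — even.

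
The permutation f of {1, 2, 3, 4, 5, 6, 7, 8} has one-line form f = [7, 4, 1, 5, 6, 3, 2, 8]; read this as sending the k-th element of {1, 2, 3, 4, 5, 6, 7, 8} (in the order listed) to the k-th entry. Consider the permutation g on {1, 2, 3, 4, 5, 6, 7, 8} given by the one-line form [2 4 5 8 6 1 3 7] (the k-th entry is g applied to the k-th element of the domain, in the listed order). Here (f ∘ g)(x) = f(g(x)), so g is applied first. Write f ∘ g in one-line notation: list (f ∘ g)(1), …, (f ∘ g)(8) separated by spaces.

4 5 6 8 3 7 1 2

Chase each element through g then f: 1 → 2 → 4; 2 → 4 → 5; 3 → 5 → 6; 4 → 8 → 8; 5 → 6 → 3; 6 → 1 → 7; 7 → 3 → 1; 8 → 7 → 2.
Collecting the images, f ∘ g = [4 5 6 8 3 7 1 2].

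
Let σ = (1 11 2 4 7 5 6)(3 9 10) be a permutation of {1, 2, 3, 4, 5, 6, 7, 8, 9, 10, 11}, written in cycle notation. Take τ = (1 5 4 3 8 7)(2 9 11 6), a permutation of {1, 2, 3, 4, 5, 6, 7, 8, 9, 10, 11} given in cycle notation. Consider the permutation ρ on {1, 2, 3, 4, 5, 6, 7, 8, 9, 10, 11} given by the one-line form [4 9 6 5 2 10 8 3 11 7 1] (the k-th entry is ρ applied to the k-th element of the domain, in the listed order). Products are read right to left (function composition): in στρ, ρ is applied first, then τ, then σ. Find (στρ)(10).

Apply the permutations in order: ρ(10) = 7, then τ(7) = 1, then σ(1) = 11. So (στρ)(10) = 11.

11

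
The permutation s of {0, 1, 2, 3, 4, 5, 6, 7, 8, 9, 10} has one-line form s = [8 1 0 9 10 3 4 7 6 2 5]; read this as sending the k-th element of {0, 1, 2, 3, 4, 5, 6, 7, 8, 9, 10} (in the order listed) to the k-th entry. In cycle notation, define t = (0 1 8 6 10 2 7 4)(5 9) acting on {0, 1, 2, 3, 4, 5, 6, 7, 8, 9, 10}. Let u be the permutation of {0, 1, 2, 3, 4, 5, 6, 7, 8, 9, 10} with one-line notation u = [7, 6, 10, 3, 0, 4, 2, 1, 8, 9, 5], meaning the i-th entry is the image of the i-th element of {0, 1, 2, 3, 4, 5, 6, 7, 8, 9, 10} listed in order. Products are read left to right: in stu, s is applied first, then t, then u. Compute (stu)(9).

1

Chase 9: s(9) = 2; t(2) = 7; u(7) = 1. Hence (stu)(9) = 1.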